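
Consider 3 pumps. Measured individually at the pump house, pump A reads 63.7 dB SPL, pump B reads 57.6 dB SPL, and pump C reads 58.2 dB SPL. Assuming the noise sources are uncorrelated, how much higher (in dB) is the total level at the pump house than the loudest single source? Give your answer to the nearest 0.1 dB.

Add the sources as powers (linear), then convert back to dB:
L_total = 10·log₁₀(10^(63.7/10) + 10^(57.6/10) + 10^(58.2/10)) = 65.54 dB SPL.
Excess over the loudest (63.7 dB): 65.54 − 63.7 = 1.8 dB.

1.8 dB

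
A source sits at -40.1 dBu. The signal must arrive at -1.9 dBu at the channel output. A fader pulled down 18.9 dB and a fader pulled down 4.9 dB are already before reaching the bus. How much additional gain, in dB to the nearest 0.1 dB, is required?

The required make-up gain is the shortfall in the dB sum.
G = -1.9 − (-40.1) + 18.9 + 4.9 = 62.0 dB.

62.0 dB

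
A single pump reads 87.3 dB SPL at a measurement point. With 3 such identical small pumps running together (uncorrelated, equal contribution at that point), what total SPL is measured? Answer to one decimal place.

3 equal incoherent sources raise the level by 10·log₁₀(3) = 4.77 dB.
L_total = 87.3 + 4.77 = 92.1 dB SPL.

92.1 dB SPL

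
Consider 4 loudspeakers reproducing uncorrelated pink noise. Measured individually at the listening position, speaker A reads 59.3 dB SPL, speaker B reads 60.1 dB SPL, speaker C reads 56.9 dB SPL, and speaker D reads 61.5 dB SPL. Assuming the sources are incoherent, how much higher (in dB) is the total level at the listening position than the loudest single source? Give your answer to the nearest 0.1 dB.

4.3 dB

Add the sources as powers (linear), then convert back to dB:
L_total = 10·log₁₀(10^(59.3/10) + 10^(60.1/10) + 10^(56.9/10) + 10^(61.5/10)) = 65.77 dB SPL.
Excess over the loudest (61.5 dB): 65.77 − 61.5 = 4.3 dB.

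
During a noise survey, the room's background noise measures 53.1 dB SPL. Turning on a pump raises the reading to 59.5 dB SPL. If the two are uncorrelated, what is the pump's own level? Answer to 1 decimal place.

Subtract intensities: L_src = 10·log₁₀(10^(L_total/10) − 10^(L_bg/10)).
L_src = 10·log₁₀(10^(59.5/10) − 10^(53.1/10)) = 10·log₁₀(687100) = 58.4 dB SPL.

58.4 dB SPL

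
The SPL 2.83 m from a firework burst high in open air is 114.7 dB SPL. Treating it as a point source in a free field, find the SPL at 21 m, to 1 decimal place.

97.3 dB SPL

For a point source in a free field, ΔL = −20·log₁₀(d₂/d₁).
ΔL = −20·log₁₀(21/2.83) = -17.41 dB, so L₂ = 114.7 + (-17.41) = 97.3 dB SPL.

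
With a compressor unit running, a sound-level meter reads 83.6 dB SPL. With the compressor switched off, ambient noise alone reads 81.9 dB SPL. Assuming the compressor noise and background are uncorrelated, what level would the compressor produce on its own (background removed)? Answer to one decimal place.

78.7 dB SPL

Background correction is a power subtraction:
L_src = 10·log₁₀(10^(83.6/10) − 10^(81.9/10)) = 10·log₁₀(74210000) = 78.7 dB SPL.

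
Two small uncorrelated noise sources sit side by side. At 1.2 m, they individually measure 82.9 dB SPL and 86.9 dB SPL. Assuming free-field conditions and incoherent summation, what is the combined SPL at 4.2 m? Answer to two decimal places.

Combined at 1.2 m: 10·log₁₀(10^(82.9/10)+10^(86.9/10)) = 88.355 dB SPL.
Then apply −20·log₁₀(4.2/1.2) = -10.881 dB → 77.47 dB SPL.

77.47 dB SPL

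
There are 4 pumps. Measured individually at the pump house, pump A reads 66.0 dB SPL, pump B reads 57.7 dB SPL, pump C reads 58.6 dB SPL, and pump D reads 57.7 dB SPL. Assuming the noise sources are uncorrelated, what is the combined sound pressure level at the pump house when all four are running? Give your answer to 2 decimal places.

67.70 dB SPL

Add the sources as powers (linear), then convert back to dB:
L_total = 10·log₁₀(10^(66.0/10) + 10^(57.7/10) + 10^(58.6/10) + 10^(57.7/10)) = 10·log₁₀(5883000) = 67.70 dB SPL.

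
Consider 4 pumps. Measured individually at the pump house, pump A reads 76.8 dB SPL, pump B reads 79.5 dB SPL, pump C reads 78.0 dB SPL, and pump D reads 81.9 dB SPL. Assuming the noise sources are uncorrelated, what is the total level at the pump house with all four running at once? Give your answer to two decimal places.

Uncorrelated sources add in intensity (power), not in dB.
L_total = 10·log₁₀(10^(76.8/10) + 10^(79.5/10) + 10^(78.0/10) + 10^(81.9/10)) = 10·log₁₀(355000000) = 85.50 dB SPL.

85.50 dB SPL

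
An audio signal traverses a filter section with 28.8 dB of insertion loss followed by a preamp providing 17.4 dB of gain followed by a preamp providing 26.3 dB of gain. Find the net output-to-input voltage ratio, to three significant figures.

Net gain = (−28.8) + 17.4 + 26.3 = 14.9 dB.
Voltage ratio = 10^(14.9/20) = 5.56.

5.56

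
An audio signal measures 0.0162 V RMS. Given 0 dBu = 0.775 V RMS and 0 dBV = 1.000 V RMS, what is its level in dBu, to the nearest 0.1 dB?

-33.6 dBu

dBu = 20·log₁₀(V / 0.775 V).
20·log₁₀(0.0162/0.775) = -33.6 dBu.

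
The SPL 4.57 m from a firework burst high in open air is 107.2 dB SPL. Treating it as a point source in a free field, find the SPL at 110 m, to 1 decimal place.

Free-field point source: level drops by 20·log₁₀ of the distance ratio.
ΔL = −20·log₁₀(110/4.57) = -27.63 dB, so L₂ = 107.2 + (-27.63) = 79.6 dB SPL.

79.6 dB SPL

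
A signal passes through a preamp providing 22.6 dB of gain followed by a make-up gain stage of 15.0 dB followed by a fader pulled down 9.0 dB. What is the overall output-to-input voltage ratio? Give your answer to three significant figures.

26.9

Net gain = 22.6 + 15.0 + (−9.0) = 28.6 dB.
Voltage ratio = 10^(28.6/20) = 26.9.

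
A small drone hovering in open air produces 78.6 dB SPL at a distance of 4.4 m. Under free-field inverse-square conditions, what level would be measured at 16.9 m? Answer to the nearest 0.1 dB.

Inverse-square spreading gives ΔL = −20·log₁₀(d₂/d₁).
ΔL = −20·log₁₀(16.9/4.4) = -11.69 dB, so L₂ = 78.6 + (-11.69) = 66.9 dB SPL.

66.9 dB SPL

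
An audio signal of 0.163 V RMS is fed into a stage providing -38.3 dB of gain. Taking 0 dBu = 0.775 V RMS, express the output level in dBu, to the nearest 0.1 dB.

Input level: 20·log₁₀(0.163/0.775) = -13.54 dBu.
Output: -13.54 − 38.3 = -51.8 dBu.

-51.8 dBu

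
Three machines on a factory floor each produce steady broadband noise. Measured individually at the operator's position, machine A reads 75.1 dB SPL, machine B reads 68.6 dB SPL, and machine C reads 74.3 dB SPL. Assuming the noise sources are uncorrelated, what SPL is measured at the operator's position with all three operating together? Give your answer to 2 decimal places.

Add the sources as powers (linear), then convert back to dB:
L_total = 10·log₁₀(10^(75.1/10) + 10^(68.6/10) + 10^(74.3/10)) = 10·log₁₀(66520000) = 78.23 dB SPL.

78.23 dB SPL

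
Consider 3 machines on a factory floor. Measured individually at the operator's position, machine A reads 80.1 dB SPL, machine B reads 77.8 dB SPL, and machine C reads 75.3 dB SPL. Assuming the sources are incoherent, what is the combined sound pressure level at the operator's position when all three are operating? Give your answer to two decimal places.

82.93 dB SPL

Incoherent sources sum as intensities:
L_total = 10·log₁₀(10^(80.1/10) + 10^(77.8/10) + 10^(75.3/10)) = 10·log₁₀(196500000) = 82.93 dB SPL.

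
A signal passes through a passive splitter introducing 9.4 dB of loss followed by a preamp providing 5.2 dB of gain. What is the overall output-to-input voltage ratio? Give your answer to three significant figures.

0.617

Net gain = (−9.4) + 5.2 = -4.2 dB.
Voltage ratio = 10^(-4.2/20) = 0.617.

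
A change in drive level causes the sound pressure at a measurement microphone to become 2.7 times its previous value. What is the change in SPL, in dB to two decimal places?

8.63 dB

Sound pressure is an amplitude quantity: ΔL = 20·log₁₀(p₂/p₁).
20·log₁₀(2.7) = 8.63 dB.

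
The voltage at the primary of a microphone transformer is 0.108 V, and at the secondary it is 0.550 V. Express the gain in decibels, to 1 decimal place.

For a voltage ratio, dB = 20·log₁₀(V₂/V₁).
20·log₁₀(0.550/0.108) = 20·log₁₀(5.093) = 14.1 dB.

14.1 dB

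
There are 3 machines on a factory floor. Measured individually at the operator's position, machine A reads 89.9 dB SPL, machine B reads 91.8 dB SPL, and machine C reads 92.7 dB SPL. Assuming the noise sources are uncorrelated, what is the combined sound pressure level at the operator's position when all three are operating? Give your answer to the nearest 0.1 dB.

96.4 dB SPL

Uncorrelated sources add in intensity (power), not in dB.
L_total = 10·log₁₀(10^(89.9/10) + 10^(91.8/10) + 10^(92.7/10)) = 10·log₁₀(4353000000) = 96.4 dB SPL.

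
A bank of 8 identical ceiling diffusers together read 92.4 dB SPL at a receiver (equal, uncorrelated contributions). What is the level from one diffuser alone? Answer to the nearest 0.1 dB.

83.4 dB SPL

8 equal incoherent sources add 10·log₁₀(8) = 9.03 dB over one source.
L_one = 92.4 − 9.03 = 83.4 dB SPL.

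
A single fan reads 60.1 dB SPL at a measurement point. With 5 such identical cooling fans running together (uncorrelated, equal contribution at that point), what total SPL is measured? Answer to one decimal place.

5 equal incoherent sources raise the level by 10·log₁₀(5) = 6.99 dB.
L_total = 60.1 + 6.99 = 67.1 dB SPL.

67.1 dB SPL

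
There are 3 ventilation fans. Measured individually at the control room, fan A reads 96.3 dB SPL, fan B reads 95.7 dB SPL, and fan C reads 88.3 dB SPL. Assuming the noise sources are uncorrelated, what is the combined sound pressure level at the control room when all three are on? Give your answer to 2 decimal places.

Incoherent sources sum as intensities:
L_total = 10·log₁₀(10^(96.3/10) + 10^(95.7/10) + 10^(88.3/10)) = 10·log₁₀(8657000000) = 99.37 dB SPL.

99.37 dB SPL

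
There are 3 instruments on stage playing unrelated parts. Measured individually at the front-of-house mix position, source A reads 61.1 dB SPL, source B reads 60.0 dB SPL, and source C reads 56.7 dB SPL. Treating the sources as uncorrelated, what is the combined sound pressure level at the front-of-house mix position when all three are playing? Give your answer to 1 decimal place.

Uncorrelated sources add in intensity (power), not in dB.
L_total = 10·log₁₀(10^(61.1/10) + 10^(60.0/10) + 10^(56.7/10)) = 10·log₁₀(2756000) = 64.4 dB SPL.

64.4 dB SPL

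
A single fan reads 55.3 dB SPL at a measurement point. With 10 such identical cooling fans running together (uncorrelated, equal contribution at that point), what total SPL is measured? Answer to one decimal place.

65.3 dB SPL

10 equal incoherent sources raise the level by 10·log₁₀(10) = 10.00 dB.
L_total = 55.3 + 10.00 = 65.3 dB SPL.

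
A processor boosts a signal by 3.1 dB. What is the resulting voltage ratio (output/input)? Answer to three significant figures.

1.43

Voltage ratio = 10^(dB/20).
10^(3.1/20) = 10^(0.1550) = 1.43.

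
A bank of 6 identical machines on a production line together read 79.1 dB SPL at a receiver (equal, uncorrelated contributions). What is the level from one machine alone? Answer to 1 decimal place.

6 equal incoherent sources add 10·log₁₀(6) = 7.78 dB over one source.
L_one = 79.1 − 7.78 = 71.3 dB SPL.

71.3 dB SPL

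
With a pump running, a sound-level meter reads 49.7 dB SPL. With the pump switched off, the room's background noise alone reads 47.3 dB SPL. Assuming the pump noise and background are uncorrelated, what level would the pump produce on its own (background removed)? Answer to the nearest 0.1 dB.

Subtract intensities: L_src = 10·log₁₀(10^(L_total/10) − 10^(L_bg/10)).
L_src = 10·log₁₀(10^(49.7/10) − 10^(47.3/10)) = 10·log₁₀(39620) = 46.0 dB SPL.

46.0 dB SPL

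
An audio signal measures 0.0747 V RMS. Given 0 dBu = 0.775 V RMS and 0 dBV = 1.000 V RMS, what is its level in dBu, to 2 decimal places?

-20.32 dBu

dBu = 20·log₁₀(V / 0.775 V).
20·log₁₀(0.0747/0.775) = -20.32 dBu.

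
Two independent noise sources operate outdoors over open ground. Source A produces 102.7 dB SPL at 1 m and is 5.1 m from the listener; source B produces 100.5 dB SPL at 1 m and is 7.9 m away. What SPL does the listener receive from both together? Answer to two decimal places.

89.52 dB SPL

At the listener: L_A = 102.7 − 20·log₁₀(5.1) = 88.549 dB; L_B = 100.5 − 20·log₁₀(7.9) = 82.547 dB.
Combined: 10·log₁₀(10^(88.549/10)+10^(82.547/10)) = 89.52 dB SPL.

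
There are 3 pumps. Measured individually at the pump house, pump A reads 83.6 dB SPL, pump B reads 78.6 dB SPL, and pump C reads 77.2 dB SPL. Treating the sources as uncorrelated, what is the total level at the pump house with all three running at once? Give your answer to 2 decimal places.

Incoherent sources sum as intensities:
L_total = 10·log₁₀(10^(83.6/10) + 10^(78.6/10) + 10^(77.2/10)) = 10·log₁₀(354000000) = 85.49 dB SPL.

85.49 dB SPL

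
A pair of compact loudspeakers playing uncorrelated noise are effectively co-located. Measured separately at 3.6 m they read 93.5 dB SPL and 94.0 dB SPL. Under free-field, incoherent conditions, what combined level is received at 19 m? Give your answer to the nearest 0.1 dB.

82.3 dB SPL

Combined at 3.6 m: 10·log₁₀(10^(93.5/10)+10^(94.0/10)) = 96.77 dB SPL.
Then apply −20·log₁₀(19/3.6) = -14.45 dB → 82.3 dB SPL.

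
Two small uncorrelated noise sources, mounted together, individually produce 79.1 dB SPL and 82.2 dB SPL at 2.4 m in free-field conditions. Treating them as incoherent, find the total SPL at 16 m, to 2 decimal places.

67.45 dB SPL

Combined at 2.4 m: 10·log₁₀(10^(79.1/10)+10^(82.2/10)) = 83.931 dB SPL.
Then apply −20·log₁₀(16/2.4) = -16.478 dB → 67.45 dB SPL.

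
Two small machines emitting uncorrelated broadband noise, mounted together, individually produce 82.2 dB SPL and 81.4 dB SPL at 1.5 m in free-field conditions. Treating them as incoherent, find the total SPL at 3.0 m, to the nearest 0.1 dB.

78.8 dB SPL

Combined at 1.5 m: 10·log₁₀(10^(82.2/10)+10^(81.4/10)) = 84.83 dB SPL.
Then apply −20·log₁₀(3.0/1.5) = -6.02 dB → 78.8 dB SPL.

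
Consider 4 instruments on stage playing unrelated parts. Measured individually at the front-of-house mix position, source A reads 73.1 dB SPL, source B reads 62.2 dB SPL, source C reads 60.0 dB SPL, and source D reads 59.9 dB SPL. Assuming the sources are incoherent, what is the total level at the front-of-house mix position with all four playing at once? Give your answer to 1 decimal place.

73.8 dB SPL

Add the sources as powers (linear), then convert back to dB:
L_total = 10·log₁₀(10^(73.1/10) + 10^(62.2/10) + 10^(60.0/10) + 10^(59.9/10)) = 10·log₁₀(24050000) = 73.8 dB SPL.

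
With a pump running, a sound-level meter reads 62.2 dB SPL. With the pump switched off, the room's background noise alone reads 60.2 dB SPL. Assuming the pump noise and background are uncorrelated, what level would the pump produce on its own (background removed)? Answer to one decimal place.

Remove the background by subtracting linear intensities:
L_src = 10·log₁₀(10^(62.2/10) − 10^(60.2/10)) = 10·log₁₀(612500) = 57.9 dB SPL.

57.9 dB SPL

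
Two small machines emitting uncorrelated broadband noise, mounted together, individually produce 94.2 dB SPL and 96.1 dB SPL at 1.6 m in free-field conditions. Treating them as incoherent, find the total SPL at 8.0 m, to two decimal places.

84.28 dB SPL

Combined at 1.6 m: 10·log₁₀(10^(94.2/10)+10^(96.1/10)) = 98.263 dB SPL.
Then apply −20·log₁₀(8.0/1.6) = -13.979 dB → 84.28 dB SPL.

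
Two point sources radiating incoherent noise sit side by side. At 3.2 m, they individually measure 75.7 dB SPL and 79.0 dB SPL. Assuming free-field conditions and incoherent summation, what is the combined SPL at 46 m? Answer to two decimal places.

Combined at 3.2 m: 10·log₁₀(10^(75.7/10)+10^(79.0/10)) = 80.666 dB SPL.
Then apply −20·log₁₀(46/3.2) = -23.152 dB → 57.51 dB SPL.

57.51 dB SPL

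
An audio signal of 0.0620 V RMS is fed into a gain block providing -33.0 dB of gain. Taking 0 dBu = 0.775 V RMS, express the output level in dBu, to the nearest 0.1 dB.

Input level: 20·log₁₀(0.0620/0.775) = -21.94 dBu.
Output: -21.94 − 33.0 = -54.9 dBu.

-54.9 dBu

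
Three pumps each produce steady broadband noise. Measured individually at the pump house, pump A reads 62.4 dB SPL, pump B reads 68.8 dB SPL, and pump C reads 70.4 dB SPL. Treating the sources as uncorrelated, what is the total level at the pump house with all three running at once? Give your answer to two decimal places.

Incoherent sources sum as intensities:
L_total = 10·log₁₀(10^(62.4/10) + 10^(68.8/10) + 10^(70.4/10)) = 10·log₁₀(20290000) = 73.07 dB SPL.

73.07 dB SPL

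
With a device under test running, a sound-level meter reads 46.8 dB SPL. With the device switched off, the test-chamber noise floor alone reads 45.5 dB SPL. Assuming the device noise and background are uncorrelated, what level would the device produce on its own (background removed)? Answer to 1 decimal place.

40.9 dB SPL

Subtract intensities: L_src = 10·log₁₀(10^(L_total/10) − 10^(L_bg/10)).
L_src = 10·log₁₀(10^(46.8/10) − 10^(45.5/10)) = 10·log₁₀(12380) = 40.9 dB SPL.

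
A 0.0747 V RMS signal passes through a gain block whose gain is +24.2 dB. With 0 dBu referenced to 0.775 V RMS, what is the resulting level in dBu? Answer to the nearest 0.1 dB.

+3.9 dBu

Input level: 20·log₁₀(0.0747/0.775) = -20.32 dBu.
Output: -20.32 + 24.2 = +3.9 dBu.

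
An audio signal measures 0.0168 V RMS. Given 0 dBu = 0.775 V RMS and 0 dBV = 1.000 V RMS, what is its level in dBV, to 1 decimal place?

-35.5 dBV

dBV = 20·log₁₀(V / 1.000 V).
20·log₁₀(0.0168/1.000) = -35.5 dBV.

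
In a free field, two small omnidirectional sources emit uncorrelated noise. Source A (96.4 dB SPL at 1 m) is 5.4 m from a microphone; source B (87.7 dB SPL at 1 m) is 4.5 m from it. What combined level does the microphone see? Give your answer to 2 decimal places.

82.52 dB SPL

At the listener: L_A = 96.4 − 20·log₁₀(5.4) = 81.752 dB; L_B = 87.7 − 20·log₁₀(4.5) = 74.636 dB.
Combined: 10·log₁₀(10^(81.752/10)+10^(74.636/10)) = 82.52 dB SPL.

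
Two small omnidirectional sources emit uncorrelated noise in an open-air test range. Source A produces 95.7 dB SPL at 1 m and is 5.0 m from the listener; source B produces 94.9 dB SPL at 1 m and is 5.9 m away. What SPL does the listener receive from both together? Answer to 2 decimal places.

83.75 dB SPL

At the listener: L_A = 95.7 − 20·log₁₀(5.0) = 81.721 dB; L_B = 94.9 − 20·log₁₀(5.9) = 79.483 dB.
Combined: 10·log₁₀(10^(81.721/10)+10^(79.483/10)) = 83.75 dB SPL.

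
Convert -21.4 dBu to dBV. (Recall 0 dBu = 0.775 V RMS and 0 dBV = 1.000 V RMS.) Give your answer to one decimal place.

-23.6 dBV

The offset between the scales is 20·log₁₀(0.775/1.000) = −2.214 dB.
So dBV = -21.4 − 2.214 = -23.6 dBV.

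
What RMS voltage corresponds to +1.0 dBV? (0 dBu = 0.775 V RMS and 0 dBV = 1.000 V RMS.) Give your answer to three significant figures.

V = 1.000 V × 10^(+1.0/20).
= 1.000 × 1.122 = 1.12 V.

1.12 V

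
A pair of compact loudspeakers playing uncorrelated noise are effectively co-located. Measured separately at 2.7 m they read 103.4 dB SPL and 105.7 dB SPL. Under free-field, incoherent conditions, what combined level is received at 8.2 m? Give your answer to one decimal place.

Combined at 2.7 m: 10·log₁₀(10^(103.4/10)+10^(105.7/10)) = 107.71 dB SPL.
Then apply −20·log₁₀(8.2/2.7) = -9.65 dB → 98.1 dB SPL.

98.1 dB SPL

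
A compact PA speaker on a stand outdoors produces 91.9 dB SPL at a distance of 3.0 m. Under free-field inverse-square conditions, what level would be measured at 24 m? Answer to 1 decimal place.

Inverse-square spreading gives ΔL = −20·log₁₀(d₂/d₁).
ΔL = −20·log₁₀(24/3.0) = -18.06 dB, so L₂ = 91.9 + (-18.06) = 73.8 dB SPL.

73.8 dB SPL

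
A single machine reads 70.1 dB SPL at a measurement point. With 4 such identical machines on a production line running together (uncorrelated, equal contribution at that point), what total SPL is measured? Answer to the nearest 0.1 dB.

76.1 dB SPL

4 equal incoherent sources raise the level by 10·log₁₀(4) = 6.02 dB.
L_total = 70.1 + 6.02 = 76.1 dB SPL.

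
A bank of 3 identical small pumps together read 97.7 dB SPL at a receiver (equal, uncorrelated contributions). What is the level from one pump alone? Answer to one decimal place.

3 equal incoherent sources add 10·log₁₀(3) = 4.77 dB over one source.
L_one = 97.7 − 4.77 = 92.9 dB SPL.

92.9 dB SPL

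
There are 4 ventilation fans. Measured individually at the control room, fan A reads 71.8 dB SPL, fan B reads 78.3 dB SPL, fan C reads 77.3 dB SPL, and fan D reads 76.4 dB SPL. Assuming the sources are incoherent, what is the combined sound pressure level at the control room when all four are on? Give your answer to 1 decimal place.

Uncorrelated sources add in intensity (power), not in dB.
L_total = 10·log₁₀(10^(71.8/10) + 10^(78.3/10) + 10^(77.3/10) + 10^(76.4/10)) = 10·log₁₀(180100000) = 82.6 dB SPL.

82.6 dB SPL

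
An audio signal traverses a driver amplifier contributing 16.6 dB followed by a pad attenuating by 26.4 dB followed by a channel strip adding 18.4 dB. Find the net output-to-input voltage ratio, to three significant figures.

2.69

Net gain = 16.6 + (−26.4) + 18.4 = 8.6 dB.
Voltage ratio = 10^(8.6/20) = 2.69.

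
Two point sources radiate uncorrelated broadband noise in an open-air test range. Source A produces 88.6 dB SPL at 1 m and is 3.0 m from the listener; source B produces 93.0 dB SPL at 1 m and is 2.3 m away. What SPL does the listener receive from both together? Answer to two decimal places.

86.61 dB SPL

At the listener: L_A = 88.6 − 20·log₁₀(3.0) = 79.058 dB; L_B = 93.0 − 20·log₁₀(2.3) = 85.765 dB.
Combined: 10·log₁₀(10^(79.058/10)+10^(85.765/10)) = 86.61 dB SPL.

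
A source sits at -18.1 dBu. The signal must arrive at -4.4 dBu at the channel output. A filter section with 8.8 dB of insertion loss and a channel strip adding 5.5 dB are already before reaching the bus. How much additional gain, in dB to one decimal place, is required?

17.0 dB

The required make-up gain is the shortfall in the dB sum.
G = -4.4 − (-18.1) + 8.8 − 5.5 = 17.0 dB.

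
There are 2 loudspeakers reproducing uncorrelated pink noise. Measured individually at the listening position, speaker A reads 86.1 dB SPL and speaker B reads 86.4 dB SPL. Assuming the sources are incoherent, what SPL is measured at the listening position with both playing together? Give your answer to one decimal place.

89.3 dB SPL

Add the sources as powers (linear), then convert back to dB:
L_total = 10·log₁₀(10^(86.1/10) + 10^(86.4/10)) = 10·log₁₀(843900000) = 89.3 dB SPL.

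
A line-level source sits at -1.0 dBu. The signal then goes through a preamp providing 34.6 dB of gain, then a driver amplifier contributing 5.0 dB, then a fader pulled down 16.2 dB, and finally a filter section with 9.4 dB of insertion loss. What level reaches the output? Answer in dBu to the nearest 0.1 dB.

In dB, series stages simply add:
-1.0 + 34.6 + 5.0 − 16.2 − 9.4 = +13.0 dBu.

+13.0 dBu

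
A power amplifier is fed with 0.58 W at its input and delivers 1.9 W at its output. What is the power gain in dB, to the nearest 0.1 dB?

5.2 dB

For a power ratio, dB = 10·log₁₀(P₂/P₁).
10·log₁₀(1.9/0.58) = 10·log₁₀(3.276) = 5.2 dB.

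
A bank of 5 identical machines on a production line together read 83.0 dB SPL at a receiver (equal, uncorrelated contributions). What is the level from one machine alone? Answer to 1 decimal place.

76.0 dB SPL

5 equal incoherent sources add 10·log₁₀(5) = 6.99 dB over one source.
L_one = 83.0 − 6.99 = 76.0 dB SPL.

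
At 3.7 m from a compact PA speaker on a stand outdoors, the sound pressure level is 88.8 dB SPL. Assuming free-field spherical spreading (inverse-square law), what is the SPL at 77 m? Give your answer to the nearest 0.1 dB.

62.4 dB SPL

For a point source in a free field, ΔL = −20·log₁₀(d₂/d₁).
ΔL = −20·log₁₀(77/3.7) = -26.37 dB, so L₂ = 88.8 + (-26.37) = 62.4 dB SPL.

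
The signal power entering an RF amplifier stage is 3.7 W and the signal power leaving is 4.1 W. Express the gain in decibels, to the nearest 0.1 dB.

For a power ratio, dB = 10·log₁₀(P₂/P₁).
10·log₁₀(4.1/3.7) = 10·log₁₀(1.108) = 0.4 dB.

0.4 dB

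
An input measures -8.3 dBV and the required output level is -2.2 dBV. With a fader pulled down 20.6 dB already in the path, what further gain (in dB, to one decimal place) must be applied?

26.7 dB

The required make-up gain is the shortfall in the dB sum.
G = -2.2 − (-8.3) + 20.6 = 26.7 dB.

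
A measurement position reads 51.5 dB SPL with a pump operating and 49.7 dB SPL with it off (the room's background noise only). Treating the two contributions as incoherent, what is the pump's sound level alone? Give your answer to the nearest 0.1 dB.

Subtract intensities: L_src = 10·log₁₀(10^(L_total/10) − 10^(L_bg/10)).
L_src = 10·log₁₀(10^(51.5/10) − 10^(49.7/10)) = 10·log₁₀(47930) = 46.8 dB SPL.

46.8 dB SPL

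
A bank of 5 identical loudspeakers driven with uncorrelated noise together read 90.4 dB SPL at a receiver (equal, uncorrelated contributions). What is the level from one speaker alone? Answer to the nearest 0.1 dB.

5 equal incoherent sources add 10·log₁₀(5) = 6.99 dB over one source.
L_one = 90.4 − 6.99 = 83.4 dB SPL.

83.4 dB SPL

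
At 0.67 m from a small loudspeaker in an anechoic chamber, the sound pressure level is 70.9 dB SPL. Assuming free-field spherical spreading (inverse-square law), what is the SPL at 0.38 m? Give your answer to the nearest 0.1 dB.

75.8 dB SPL

Free-field point source: level drops by 20·log₁₀ of the distance ratio.
ΔL = −20·log₁₀(0.38/0.67) = 4.93 dB, so L₂ = 70.9 + (4.93) = 75.8 dB SPL.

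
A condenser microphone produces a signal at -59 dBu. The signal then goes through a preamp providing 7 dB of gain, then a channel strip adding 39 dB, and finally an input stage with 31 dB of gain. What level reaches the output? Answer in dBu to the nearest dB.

Cascaded gains and losses add directly in dB.
-59 + 7 + 39 + 31 = +18 dBu.

+18 dBu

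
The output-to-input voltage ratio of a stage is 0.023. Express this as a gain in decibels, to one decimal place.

For a voltage ratio, dB = 20·log₁₀(V₂/V₁).
20·log₁₀(0.023) = -32.8 dB.

-32.8 dB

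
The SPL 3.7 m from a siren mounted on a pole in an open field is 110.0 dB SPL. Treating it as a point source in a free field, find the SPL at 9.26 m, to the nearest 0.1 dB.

Inverse-square spreading gives ΔL = −20·log₁₀(d₂/d₁).
ΔL = −20·log₁₀(9.26/3.7) = -7.97 dB, so L₂ = 110.0 + (-7.97) = 102.0 dB SPL.

102.0 dB SPL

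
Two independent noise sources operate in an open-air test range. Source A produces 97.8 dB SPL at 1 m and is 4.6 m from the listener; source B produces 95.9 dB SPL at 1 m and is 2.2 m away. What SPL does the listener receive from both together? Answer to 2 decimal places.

90.37 dB SPL

At the listener: L_A = 97.8 − 20·log₁₀(4.6) = 84.545 dB; L_B = 95.9 − 20·log₁₀(2.2) = 89.052 dB.
Combined: 10·log₁₀(10^(84.545/10)+10^(89.052/10)) = 90.37 dB SPL.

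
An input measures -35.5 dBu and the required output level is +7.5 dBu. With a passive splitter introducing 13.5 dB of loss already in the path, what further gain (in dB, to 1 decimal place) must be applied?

The required make-up gain is the shortfall in the dB sum.
G = +7.5 − (-35.5) + 13.5 = 56.5 dB.

56.5 dB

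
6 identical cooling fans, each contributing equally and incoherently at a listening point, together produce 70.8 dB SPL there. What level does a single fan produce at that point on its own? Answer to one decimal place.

6 equal incoherent sources add 10·log₁₀(6) = 7.78 dB over one source.
L_one = 70.8 − 7.78 = 63.0 dB SPL.

63.0 dB SPL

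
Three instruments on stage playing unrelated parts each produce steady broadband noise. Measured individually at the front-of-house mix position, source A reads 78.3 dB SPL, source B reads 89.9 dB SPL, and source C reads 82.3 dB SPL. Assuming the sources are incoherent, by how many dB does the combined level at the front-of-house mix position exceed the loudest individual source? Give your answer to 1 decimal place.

0.9 dB

Add the sources as powers (linear), then convert back to dB:
L_total = 10·log₁₀(10^(78.3/10) + 10^(89.9/10) + 10^(82.3/10)) = 90.84 dB SPL.
Excess over the loudest (89.9 dB): 90.84 − 89.9 = 0.9 dB.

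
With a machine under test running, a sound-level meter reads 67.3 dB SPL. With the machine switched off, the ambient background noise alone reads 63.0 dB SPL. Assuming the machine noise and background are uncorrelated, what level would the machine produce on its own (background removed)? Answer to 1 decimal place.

Subtract intensities: L_src = 10·log₁₀(10^(L_total/10) − 10^(L_bg/10)).
L_src = 10·log₁₀(10^(67.3/10) − 10^(63.0/10)) = 10·log₁₀(3375000) = 65.3 dB SPL.

65.3 dB SPL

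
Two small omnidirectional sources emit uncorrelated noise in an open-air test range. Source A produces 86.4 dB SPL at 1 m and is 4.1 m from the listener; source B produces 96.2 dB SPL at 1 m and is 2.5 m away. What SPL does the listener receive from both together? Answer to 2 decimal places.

88.41 dB SPL

At the listener: L_A = 86.4 − 20·log₁₀(4.1) = 74.144 dB; L_B = 96.2 − 20·log₁₀(2.5) = 88.241 dB.
Combined: 10·log₁₀(10^(74.144/10)+10^(88.241/10)) = 88.41 dB SPL.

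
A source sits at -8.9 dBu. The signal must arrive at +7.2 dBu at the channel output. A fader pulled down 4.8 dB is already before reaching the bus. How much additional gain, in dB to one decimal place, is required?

20.9 dB

The required make-up gain is the shortfall in the dB sum.
G = +7.2 − (-8.9) + 4.8 = 20.9 dB.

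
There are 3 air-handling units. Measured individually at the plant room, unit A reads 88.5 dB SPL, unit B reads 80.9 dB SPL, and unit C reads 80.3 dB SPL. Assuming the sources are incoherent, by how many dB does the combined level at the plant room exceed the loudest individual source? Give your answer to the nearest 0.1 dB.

1.2 dB

Incoherent sources sum as intensities:
L_total = 10·log₁₀(10^(88.5/10) + 10^(80.9/10) + 10^(80.3/10)) = 89.72 dB SPL.
Excess over the loudest (88.5 dB): 89.72 − 88.5 = 1.2 dB.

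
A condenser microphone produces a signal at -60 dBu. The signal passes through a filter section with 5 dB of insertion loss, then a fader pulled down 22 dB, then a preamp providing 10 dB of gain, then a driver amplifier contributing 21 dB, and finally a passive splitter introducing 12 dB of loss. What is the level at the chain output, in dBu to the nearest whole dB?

In dB, series stages simply add:
-60 − 5 − 22 + 10 + 21 − 12 = -68 dBu.

-68 dBu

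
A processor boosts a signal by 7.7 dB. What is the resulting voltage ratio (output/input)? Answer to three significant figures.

2.43

Voltage ratio = 10^(dB/20).
10^(7.7/20) = 10^(0.3850) = 2.43.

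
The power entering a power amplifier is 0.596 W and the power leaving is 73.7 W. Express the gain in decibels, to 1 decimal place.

Power ratio → dB uses the 10·log₁₀ form:
10·log₁₀(73.7/0.596) = 10·log₁₀(123.7) = 20.9 dB.

20.9 dB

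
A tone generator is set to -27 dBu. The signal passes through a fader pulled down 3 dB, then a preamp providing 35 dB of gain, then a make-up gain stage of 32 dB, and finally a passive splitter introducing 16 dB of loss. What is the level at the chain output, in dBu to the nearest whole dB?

Cascaded gains and losses add directly in dB.
-27 − 3 + 35 + 32 − 16 = +21 dBu.

+21 dBu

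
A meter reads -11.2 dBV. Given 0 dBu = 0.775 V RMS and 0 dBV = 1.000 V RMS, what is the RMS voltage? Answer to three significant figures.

V = 1.000 V × 10^(-11.2/20).
= 1.000 × 0.2754 = 0.275 V.

0.275 V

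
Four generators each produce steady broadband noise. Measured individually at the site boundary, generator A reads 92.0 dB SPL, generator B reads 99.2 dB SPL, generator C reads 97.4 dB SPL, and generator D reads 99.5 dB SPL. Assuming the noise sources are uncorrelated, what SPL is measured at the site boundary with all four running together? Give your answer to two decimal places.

Incoherent sources sum as intensities:
L_total = 10·log₁₀(10^(92.0/10) + 10^(99.2/10) + 10^(97.4/10) + 10^(99.5/10)) = 10·log₁₀(24310000000) = 103.86 dB SPL.

103.86 dB SPL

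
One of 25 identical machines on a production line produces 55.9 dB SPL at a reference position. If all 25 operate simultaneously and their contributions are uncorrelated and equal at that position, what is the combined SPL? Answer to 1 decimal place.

69.9 dB SPL

25 equal incoherent sources raise the level by 10·log₁₀(25) = 13.98 dB.
L_total = 55.9 + 13.98 = 69.9 dB SPL.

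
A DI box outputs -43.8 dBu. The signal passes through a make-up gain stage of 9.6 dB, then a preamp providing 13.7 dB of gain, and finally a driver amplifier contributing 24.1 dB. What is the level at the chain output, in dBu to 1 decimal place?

In dB, series stages simply add:
-43.8 + 9.6 + 13.7 + 24.1 = +3.6 dBu.

+3.6 dBu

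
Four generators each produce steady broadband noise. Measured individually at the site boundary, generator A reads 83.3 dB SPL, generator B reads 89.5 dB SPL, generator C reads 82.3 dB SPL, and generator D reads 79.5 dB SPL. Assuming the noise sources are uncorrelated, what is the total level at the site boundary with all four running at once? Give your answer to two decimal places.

Add the sources as powers (linear), then convert back to dB:
L_total = 10·log₁₀(10^(83.3/10) + 10^(89.5/10) + 10^(82.3/10) + 10^(79.5/10)) = 10·log₁₀(1364000000) = 91.35 dB SPL.

91.35 dB SPL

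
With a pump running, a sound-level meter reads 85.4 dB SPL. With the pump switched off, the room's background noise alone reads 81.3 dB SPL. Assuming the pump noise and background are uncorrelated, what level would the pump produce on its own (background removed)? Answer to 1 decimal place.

Remove the background by subtracting linear intensities:
L_src = 10·log₁₀(10^(85.4/10) − 10^(81.3/10)) = 10·log₁₀(211800000) = 83.3 dB SPL.

83.3 dB SPL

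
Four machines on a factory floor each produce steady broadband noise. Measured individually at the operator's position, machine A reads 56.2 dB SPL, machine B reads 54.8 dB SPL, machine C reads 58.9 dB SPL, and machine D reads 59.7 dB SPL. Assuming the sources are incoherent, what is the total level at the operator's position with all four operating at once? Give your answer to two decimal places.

63.85 dB SPL

Add the sources as powers (linear), then convert back to dB:
L_total = 10·log₁₀(10^(56.2/10) + 10^(54.8/10) + 10^(58.9/10) + 10^(59.7/10)) = 10·log₁₀(2428000) = 63.85 dB SPL.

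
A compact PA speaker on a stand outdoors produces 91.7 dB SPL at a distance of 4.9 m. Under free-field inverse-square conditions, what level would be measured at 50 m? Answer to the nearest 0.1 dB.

Free-field point source: level drops by 20·log₁₀ of the distance ratio.
ΔL = −20·log₁₀(50/4.9) = -20.18 dB, so L₂ = 91.7 + (-20.18) = 71.5 dB SPL.

71.5 dB SPL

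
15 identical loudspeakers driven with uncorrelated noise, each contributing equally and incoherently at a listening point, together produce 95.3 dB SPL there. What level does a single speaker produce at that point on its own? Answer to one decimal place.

15 equal incoherent sources add 10·log₁₀(15) = 11.76 dB over one source.
L_one = 95.3 − 11.76 = 83.5 dB SPL.

83.5 dB SPL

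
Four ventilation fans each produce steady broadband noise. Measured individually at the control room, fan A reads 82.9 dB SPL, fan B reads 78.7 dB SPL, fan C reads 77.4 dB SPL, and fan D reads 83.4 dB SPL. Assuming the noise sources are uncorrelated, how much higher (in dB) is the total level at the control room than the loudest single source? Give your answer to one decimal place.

Add the sources as powers (linear), then convert back to dB:
L_total = 10·log₁₀(10^(82.9/10) + 10^(78.7/10) + 10^(77.4/10) + 10^(83.4/10)) = 87.35 dB SPL.
Excess over the loudest (83.4 dB): 87.35 − 83.4 = 3.9 dB.

3.9 dB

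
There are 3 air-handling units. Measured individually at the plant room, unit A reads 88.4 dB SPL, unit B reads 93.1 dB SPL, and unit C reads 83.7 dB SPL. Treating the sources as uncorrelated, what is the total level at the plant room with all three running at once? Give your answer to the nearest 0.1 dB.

94.7 dB SPL

Add the sources as powers (linear), then convert back to dB:
L_total = 10·log₁₀(10^(88.4/10) + 10^(93.1/10) + 10^(83.7/10)) = 10·log₁₀(2968000000) = 94.7 dB SPL.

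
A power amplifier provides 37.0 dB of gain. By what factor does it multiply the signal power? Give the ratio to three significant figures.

Power ratio = 10^(dB/10).
10^(37.0/10) = 10^(3.700) = 5010.

5010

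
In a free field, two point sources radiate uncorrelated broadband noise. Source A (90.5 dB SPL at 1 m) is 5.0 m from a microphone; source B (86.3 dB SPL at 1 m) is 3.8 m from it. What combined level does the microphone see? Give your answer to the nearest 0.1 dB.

78.7 dB SPL

At the listener: L_A = 90.5 − 20·log₁₀(5.0) = 76.52 dB; L_B = 86.3 − 20·log₁₀(3.8) = 74.70 dB.
Combined: 10·log₁₀(10^(76.52/10)+10^(74.70/10)) = 78.7 dB SPL.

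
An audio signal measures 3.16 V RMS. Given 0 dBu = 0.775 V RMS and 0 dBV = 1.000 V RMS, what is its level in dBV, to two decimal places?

dBV = 20·log₁₀(V / 1.000 V).
20·log₁₀(3.16/1.000) = +9.99 dBV.

+9.99 dBV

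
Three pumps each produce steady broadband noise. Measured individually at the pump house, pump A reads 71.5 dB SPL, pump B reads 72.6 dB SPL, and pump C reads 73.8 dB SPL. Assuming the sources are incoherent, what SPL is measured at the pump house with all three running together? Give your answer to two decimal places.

77.51 dB SPL

Add the sources as powers (linear), then convert back to dB:
L_total = 10·log₁₀(10^(71.5/10) + 10^(72.6/10) + 10^(73.8/10)) = 10·log₁₀(56310000) = 77.51 dB SPL.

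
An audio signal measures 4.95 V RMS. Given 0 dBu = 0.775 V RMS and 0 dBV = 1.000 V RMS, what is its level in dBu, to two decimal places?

+16.11 dBu

dBu = 20·log₁₀(V / 0.775 V).
20·log₁₀(4.95/0.775) = +16.11 dBu.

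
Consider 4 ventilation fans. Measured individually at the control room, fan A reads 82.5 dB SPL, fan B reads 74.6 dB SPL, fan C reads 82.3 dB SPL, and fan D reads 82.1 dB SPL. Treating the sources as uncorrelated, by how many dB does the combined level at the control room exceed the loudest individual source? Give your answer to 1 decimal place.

4.8 dB

Add the sources as powers (linear), then convert back to dB:
L_total = 10·log₁₀(10^(82.5/10) + 10^(74.6/10) + 10^(82.3/10) + 10^(82.1/10)) = 87.31 dB SPL.
Excess over the loudest (82.5 dB): 87.31 − 82.5 = 4.8 dB.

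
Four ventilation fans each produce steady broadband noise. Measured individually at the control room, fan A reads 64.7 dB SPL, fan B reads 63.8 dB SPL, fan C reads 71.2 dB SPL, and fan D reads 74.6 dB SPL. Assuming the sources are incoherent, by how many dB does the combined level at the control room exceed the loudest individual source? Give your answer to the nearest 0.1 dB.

Incoherent sources sum as intensities:
L_total = 10·log₁₀(10^(64.7/10) + 10^(63.8/10) + 10^(71.2/10) + 10^(74.6/10)) = 76.76 dB SPL.
Excess over the loudest (74.6 dB): 76.76 − 74.6 = 2.2 dB.

2.2 dB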